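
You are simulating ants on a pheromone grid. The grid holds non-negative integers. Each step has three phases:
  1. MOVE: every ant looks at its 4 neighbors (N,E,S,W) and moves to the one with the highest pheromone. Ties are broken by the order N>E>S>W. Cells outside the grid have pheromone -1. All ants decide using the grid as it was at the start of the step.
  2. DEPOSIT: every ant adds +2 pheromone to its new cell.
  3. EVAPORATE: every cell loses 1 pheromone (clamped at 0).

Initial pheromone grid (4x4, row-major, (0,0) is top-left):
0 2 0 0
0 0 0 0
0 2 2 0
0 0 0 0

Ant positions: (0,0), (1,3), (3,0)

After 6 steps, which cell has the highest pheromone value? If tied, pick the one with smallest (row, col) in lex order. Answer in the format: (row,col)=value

Step 1: ant0:(0,0)->E->(0,1) | ant1:(1,3)->N->(0,3) | ant2:(3,0)->N->(2,0)
  grid max=3 at (0,1)
Step 2: ant0:(0,1)->E->(0,2) | ant1:(0,3)->S->(1,3) | ant2:(2,0)->E->(2,1)
  grid max=2 at (0,1)
Step 3: ant0:(0,2)->W->(0,1) | ant1:(1,3)->N->(0,3) | ant2:(2,1)->N->(1,1)
  grid max=3 at (0,1)
Step 4: ant0:(0,1)->S->(1,1) | ant1:(0,3)->S->(1,3) | ant2:(1,1)->N->(0,1)
  grid max=4 at (0,1)
Step 5: ant0:(1,1)->N->(0,1) | ant1:(1,3)->N->(0,3) | ant2:(0,1)->S->(1,1)
  grid max=5 at (0,1)
Step 6: ant0:(0,1)->S->(1,1) | ant1:(0,3)->S->(1,3) | ant2:(1,1)->N->(0,1)
  grid max=6 at (0,1)
Final grid:
  0 6 0 0
  0 4 0 1
  0 0 0 0
  0 0 0 0
Max pheromone 6 at (0,1)

Answer: (0,1)=6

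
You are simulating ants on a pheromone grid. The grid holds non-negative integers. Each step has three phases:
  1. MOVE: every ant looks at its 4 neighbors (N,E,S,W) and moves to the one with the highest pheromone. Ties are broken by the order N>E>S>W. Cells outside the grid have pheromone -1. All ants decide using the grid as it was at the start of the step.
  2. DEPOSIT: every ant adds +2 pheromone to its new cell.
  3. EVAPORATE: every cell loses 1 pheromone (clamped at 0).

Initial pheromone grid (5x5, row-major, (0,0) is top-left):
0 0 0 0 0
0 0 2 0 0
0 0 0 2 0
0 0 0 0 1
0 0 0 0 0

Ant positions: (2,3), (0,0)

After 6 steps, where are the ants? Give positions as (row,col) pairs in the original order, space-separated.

Step 1: ant0:(2,3)->N->(1,3) | ant1:(0,0)->E->(0,1)
  grid max=1 at (0,1)
Step 2: ant0:(1,3)->S->(2,3) | ant1:(0,1)->E->(0,2)
  grid max=2 at (2,3)
Step 3: ant0:(2,3)->N->(1,3) | ant1:(0,2)->E->(0,3)
  grid max=1 at (0,3)
Step 4: ant0:(1,3)->N->(0,3) | ant1:(0,3)->S->(1,3)
  grid max=2 at (0,3)
Step 5: ant0:(0,3)->S->(1,3) | ant1:(1,3)->N->(0,3)
  grid max=3 at (0,3)
Step 6: ant0:(1,3)->N->(0,3) | ant1:(0,3)->S->(1,3)
  grid max=4 at (0,3)

(0,3) (1,3)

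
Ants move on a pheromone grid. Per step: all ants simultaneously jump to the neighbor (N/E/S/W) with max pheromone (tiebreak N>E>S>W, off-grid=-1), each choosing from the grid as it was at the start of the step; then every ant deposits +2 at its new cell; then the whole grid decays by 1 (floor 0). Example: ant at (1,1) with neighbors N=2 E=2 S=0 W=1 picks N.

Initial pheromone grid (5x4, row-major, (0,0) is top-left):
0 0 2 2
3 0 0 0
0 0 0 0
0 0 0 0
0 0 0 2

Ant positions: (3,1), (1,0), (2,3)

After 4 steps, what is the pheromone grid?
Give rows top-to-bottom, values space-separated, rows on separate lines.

After step 1: ants at (2,1),(0,0),(1,3)
  1 0 1 1
  2 0 0 1
  0 1 0 0
  0 0 0 0
  0 0 0 1
After step 2: ants at (1,1),(1,0),(0,3)
  0 0 0 2
  3 1 0 0
  0 0 0 0
  0 0 0 0
  0 0 0 0
After step 3: ants at (1,0),(1,1),(1,3)
  0 0 0 1
  4 2 0 1
  0 0 0 0
  0 0 0 0
  0 0 0 0
After step 4: ants at (1,1),(1,0),(0,3)
  0 0 0 2
  5 3 0 0
  0 0 0 0
  0 0 0 0
  0 0 0 0

0 0 0 2
5 3 0 0
0 0 0 0
0 0 0 0
0 0 0 0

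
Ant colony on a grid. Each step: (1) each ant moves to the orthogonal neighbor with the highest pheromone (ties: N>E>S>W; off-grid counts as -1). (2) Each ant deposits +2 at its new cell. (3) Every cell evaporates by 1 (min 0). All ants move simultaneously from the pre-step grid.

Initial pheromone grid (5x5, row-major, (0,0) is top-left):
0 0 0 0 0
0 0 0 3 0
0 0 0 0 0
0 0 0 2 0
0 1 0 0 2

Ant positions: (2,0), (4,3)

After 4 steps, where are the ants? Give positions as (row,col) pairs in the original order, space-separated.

Step 1: ant0:(2,0)->N->(1,0) | ant1:(4,3)->N->(3,3)
  grid max=3 at (3,3)
Step 2: ant0:(1,0)->N->(0,0) | ant1:(3,3)->N->(2,3)
  grid max=2 at (3,3)
Step 3: ant0:(0,0)->E->(0,1) | ant1:(2,3)->S->(3,3)
  grid max=3 at (3,3)
Step 4: ant0:(0,1)->E->(0,2) | ant1:(3,3)->N->(2,3)
  grid max=2 at (3,3)

(0,2) (2,3)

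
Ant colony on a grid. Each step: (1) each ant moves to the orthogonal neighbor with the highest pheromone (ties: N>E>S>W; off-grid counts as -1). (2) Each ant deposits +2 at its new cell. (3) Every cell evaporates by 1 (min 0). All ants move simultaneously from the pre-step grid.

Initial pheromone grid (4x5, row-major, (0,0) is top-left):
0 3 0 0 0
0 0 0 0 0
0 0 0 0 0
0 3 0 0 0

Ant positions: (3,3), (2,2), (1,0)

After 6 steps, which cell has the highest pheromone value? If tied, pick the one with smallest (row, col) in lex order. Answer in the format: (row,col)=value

Step 1: ant0:(3,3)->N->(2,3) | ant1:(2,2)->N->(1,2) | ant2:(1,0)->N->(0,0)
  grid max=2 at (0,1)
Step 2: ant0:(2,3)->N->(1,3) | ant1:(1,2)->N->(0,2) | ant2:(0,0)->E->(0,1)
  grid max=3 at (0,1)
Step 3: ant0:(1,3)->N->(0,3) | ant1:(0,2)->W->(0,1) | ant2:(0,1)->E->(0,2)
  grid max=4 at (0,1)
Step 4: ant0:(0,3)->W->(0,2) | ant1:(0,1)->E->(0,2) | ant2:(0,2)->W->(0,1)
  grid max=5 at (0,1)
Step 5: ant0:(0,2)->W->(0,1) | ant1:(0,2)->W->(0,1) | ant2:(0,1)->E->(0,2)
  grid max=8 at (0,1)
Step 6: ant0:(0,1)->E->(0,2) | ant1:(0,1)->E->(0,2) | ant2:(0,2)->W->(0,1)
  grid max=9 at (0,1)
Final grid:
  0 9 9 0 0
  0 0 0 0 0
  0 0 0 0 0
  0 0 0 0 0
Max pheromone 9 at (0,1)

Answer: (0,1)=9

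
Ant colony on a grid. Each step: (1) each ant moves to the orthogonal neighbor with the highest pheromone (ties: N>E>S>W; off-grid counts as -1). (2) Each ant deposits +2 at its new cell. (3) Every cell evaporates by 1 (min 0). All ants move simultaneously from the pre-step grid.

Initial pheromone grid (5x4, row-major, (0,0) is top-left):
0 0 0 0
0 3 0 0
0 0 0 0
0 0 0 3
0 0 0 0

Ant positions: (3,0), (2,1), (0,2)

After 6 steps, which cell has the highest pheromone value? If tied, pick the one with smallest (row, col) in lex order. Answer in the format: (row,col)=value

Answer: (1,1)=7

Derivation:
Step 1: ant0:(3,0)->N->(2,0) | ant1:(2,1)->N->(1,1) | ant2:(0,2)->E->(0,3)
  grid max=4 at (1,1)
Step 2: ant0:(2,0)->N->(1,0) | ant1:(1,1)->N->(0,1) | ant2:(0,3)->S->(1,3)
  grid max=3 at (1,1)
Step 3: ant0:(1,0)->E->(1,1) | ant1:(0,1)->S->(1,1) | ant2:(1,3)->N->(0,3)
  grid max=6 at (1,1)
Step 4: ant0:(1,1)->N->(0,1) | ant1:(1,1)->N->(0,1) | ant2:(0,3)->S->(1,3)
  grid max=5 at (1,1)
Step 5: ant0:(0,1)->S->(1,1) | ant1:(0,1)->S->(1,1) | ant2:(1,3)->N->(0,3)
  grid max=8 at (1,1)
Step 6: ant0:(1,1)->N->(0,1) | ant1:(1,1)->N->(0,1) | ant2:(0,3)->S->(1,3)
  grid max=7 at (1,1)
Final grid:
  0 5 0 0
  0 7 0 1
  0 0 0 0
  0 0 0 0
  0 0 0 0
Max pheromone 7 at (1,1)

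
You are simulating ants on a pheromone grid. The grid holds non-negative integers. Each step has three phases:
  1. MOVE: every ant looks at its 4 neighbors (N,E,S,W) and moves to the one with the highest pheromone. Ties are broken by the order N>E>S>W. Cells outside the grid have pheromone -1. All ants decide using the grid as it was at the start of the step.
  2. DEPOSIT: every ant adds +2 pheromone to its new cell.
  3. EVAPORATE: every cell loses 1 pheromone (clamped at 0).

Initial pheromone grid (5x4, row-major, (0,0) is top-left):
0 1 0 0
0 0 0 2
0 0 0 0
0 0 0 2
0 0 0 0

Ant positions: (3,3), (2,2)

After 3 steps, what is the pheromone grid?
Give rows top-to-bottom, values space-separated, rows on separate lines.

After step 1: ants at (2,3),(1,2)
  0 0 0 0
  0 0 1 1
  0 0 0 1
  0 0 0 1
  0 0 0 0
After step 2: ants at (1,3),(1,3)
  0 0 0 0
  0 0 0 4
  0 0 0 0
  0 0 0 0
  0 0 0 0
After step 3: ants at (0,3),(0,3)
  0 0 0 3
  0 0 0 3
  0 0 0 0
  0 0 0 0
  0 0 0 0

0 0 0 3
0 0 0 3
0 0 0 0
0 0 0 0
0 0 0 0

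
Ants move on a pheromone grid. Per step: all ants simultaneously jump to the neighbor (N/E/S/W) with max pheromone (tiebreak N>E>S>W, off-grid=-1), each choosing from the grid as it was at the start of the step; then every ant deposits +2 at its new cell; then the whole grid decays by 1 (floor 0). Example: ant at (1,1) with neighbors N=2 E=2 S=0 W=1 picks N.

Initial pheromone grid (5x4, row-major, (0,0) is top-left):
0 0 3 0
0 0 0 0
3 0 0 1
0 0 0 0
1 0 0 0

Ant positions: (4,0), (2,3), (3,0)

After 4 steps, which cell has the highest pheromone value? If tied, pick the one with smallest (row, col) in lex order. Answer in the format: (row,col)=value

Step 1: ant0:(4,0)->N->(3,0) | ant1:(2,3)->N->(1,3) | ant2:(3,0)->N->(2,0)
  grid max=4 at (2,0)
Step 2: ant0:(3,0)->N->(2,0) | ant1:(1,3)->N->(0,3) | ant2:(2,0)->S->(3,0)
  grid max=5 at (2,0)
Step 3: ant0:(2,0)->S->(3,0) | ant1:(0,3)->W->(0,2) | ant2:(3,0)->N->(2,0)
  grid max=6 at (2,0)
Step 4: ant0:(3,0)->N->(2,0) | ant1:(0,2)->E->(0,3) | ant2:(2,0)->S->(3,0)
  grid max=7 at (2,0)
Final grid:
  0 0 1 1
  0 0 0 0
  7 0 0 0
  4 0 0 0
  0 0 0 0
Max pheromone 7 at (2,0)

Answer: (2,0)=7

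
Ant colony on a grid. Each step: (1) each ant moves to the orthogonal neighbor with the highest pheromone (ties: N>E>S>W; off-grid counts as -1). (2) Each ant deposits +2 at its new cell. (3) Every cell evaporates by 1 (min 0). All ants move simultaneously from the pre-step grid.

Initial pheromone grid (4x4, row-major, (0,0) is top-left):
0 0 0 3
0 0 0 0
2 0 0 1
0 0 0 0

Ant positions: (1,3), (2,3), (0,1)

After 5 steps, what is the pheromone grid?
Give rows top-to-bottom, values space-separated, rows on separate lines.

After step 1: ants at (0,3),(1,3),(0,2)
  0 0 1 4
  0 0 0 1
  1 0 0 0
  0 0 0 0
After step 2: ants at (1,3),(0,3),(0,3)
  0 0 0 7
  0 0 0 2
  0 0 0 0
  0 0 0 0
After step 3: ants at (0,3),(1,3),(1,3)
  0 0 0 8
  0 0 0 5
  0 0 0 0
  0 0 0 0
After step 4: ants at (1,3),(0,3),(0,3)
  0 0 0 11
  0 0 0 6
  0 0 0 0
  0 0 0 0
After step 5: ants at (0,3),(1,3),(1,3)
  0 0 0 12
  0 0 0 9
  0 0 0 0
  0 0 0 0

0 0 0 12
0 0 0 9
0 0 0 0
0 0 0 0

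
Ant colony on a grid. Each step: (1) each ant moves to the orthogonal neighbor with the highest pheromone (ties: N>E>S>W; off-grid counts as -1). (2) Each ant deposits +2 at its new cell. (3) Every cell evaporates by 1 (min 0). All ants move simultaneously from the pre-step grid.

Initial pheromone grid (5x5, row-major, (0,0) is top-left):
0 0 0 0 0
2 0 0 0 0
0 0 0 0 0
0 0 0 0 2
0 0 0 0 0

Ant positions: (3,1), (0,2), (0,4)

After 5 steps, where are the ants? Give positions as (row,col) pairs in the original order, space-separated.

Step 1: ant0:(3,1)->N->(2,1) | ant1:(0,2)->E->(0,3) | ant2:(0,4)->S->(1,4)
  grid max=1 at (0,3)
Step 2: ant0:(2,1)->N->(1,1) | ant1:(0,3)->E->(0,4) | ant2:(1,4)->N->(0,4)
  grid max=3 at (0,4)
Step 3: ant0:(1,1)->N->(0,1) | ant1:(0,4)->S->(1,4) | ant2:(0,4)->S->(1,4)
  grid max=3 at (1,4)
Step 4: ant0:(0,1)->E->(0,2) | ant1:(1,4)->N->(0,4) | ant2:(1,4)->N->(0,4)
  grid max=5 at (0,4)
Step 5: ant0:(0,2)->E->(0,3) | ant1:(0,4)->S->(1,4) | ant2:(0,4)->S->(1,4)
  grid max=5 at (1,4)

(0,3) (1,4) (1,4)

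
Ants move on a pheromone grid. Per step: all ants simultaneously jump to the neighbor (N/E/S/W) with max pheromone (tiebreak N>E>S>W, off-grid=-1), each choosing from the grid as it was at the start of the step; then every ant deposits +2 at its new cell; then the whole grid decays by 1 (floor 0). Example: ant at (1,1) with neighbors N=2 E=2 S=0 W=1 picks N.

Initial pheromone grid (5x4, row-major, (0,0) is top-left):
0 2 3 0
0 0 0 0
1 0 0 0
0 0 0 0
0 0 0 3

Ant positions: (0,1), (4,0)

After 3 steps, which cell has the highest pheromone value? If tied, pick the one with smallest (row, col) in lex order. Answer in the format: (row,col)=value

Step 1: ant0:(0,1)->E->(0,2) | ant1:(4,0)->N->(3,0)
  grid max=4 at (0,2)
Step 2: ant0:(0,2)->W->(0,1) | ant1:(3,0)->N->(2,0)
  grid max=3 at (0,2)
Step 3: ant0:(0,1)->E->(0,2) | ant1:(2,0)->N->(1,0)
  grid max=4 at (0,2)
Final grid:
  0 1 4 0
  1 0 0 0
  0 0 0 0
  0 0 0 0
  0 0 0 0
Max pheromone 4 at (0,2)

Answer: (0,2)=4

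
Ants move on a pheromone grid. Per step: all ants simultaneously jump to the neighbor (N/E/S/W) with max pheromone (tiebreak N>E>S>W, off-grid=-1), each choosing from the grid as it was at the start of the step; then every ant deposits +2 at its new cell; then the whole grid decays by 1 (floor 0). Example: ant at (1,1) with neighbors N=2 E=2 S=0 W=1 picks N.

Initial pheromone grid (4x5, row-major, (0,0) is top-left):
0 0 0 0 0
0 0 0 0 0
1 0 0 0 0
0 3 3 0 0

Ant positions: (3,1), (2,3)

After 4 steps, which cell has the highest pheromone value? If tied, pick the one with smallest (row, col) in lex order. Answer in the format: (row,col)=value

Step 1: ant0:(3,1)->E->(3,2) | ant1:(2,3)->N->(1,3)
  grid max=4 at (3,2)
Step 2: ant0:(3,2)->W->(3,1) | ant1:(1,3)->N->(0,3)
  grid max=3 at (3,1)
Step 3: ant0:(3,1)->E->(3,2) | ant1:(0,3)->E->(0,4)
  grid max=4 at (3,2)
Step 4: ant0:(3,2)->W->(3,1) | ant1:(0,4)->S->(1,4)
  grid max=3 at (3,1)
Final grid:
  0 0 0 0 0
  0 0 0 0 1
  0 0 0 0 0
  0 3 3 0 0
Max pheromone 3 at (3,1)

Answer: (3,1)=3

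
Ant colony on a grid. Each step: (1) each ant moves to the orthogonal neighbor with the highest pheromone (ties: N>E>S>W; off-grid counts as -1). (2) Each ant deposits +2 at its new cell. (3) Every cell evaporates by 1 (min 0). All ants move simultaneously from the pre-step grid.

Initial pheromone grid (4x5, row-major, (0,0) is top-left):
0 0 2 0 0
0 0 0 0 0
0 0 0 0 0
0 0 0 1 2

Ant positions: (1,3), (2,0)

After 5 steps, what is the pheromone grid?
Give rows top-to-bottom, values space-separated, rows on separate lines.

After step 1: ants at (0,3),(1,0)
  0 0 1 1 0
  1 0 0 0 0
  0 0 0 0 0
  0 0 0 0 1
After step 2: ants at (0,2),(0,0)
  1 0 2 0 0
  0 0 0 0 0
  0 0 0 0 0
  0 0 0 0 0
After step 3: ants at (0,3),(0,1)
  0 1 1 1 0
  0 0 0 0 0
  0 0 0 0 0
  0 0 0 0 0
After step 4: ants at (0,2),(0,2)
  0 0 4 0 0
  0 0 0 0 0
  0 0 0 0 0
  0 0 0 0 0
After step 5: ants at (0,3),(0,3)
  0 0 3 3 0
  0 0 0 0 0
  0 0 0 0 0
  0 0 0 0 0

0 0 3 3 0
0 0 0 0 0
0 0 0 0 0
0 0 0 0 0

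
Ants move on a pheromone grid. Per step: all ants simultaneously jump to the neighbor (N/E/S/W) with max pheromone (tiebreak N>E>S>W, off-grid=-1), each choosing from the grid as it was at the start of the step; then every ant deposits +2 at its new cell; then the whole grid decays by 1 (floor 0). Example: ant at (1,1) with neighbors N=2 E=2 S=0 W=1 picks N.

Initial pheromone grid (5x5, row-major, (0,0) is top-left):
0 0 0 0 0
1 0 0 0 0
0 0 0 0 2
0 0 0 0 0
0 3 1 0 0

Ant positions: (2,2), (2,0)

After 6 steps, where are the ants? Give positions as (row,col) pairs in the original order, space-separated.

Step 1: ant0:(2,2)->N->(1,2) | ant1:(2,0)->N->(1,0)
  grid max=2 at (1,0)
Step 2: ant0:(1,2)->N->(0,2) | ant1:(1,0)->N->(0,0)
  grid max=1 at (0,0)
Step 3: ant0:(0,2)->E->(0,3) | ant1:(0,0)->S->(1,0)
  grid max=2 at (1,0)
Step 4: ant0:(0,3)->E->(0,4) | ant1:(1,0)->N->(0,0)
  grid max=1 at (0,0)
Step 5: ant0:(0,4)->S->(1,4) | ant1:(0,0)->S->(1,0)
  grid max=2 at (1,0)
Step 6: ant0:(1,4)->N->(0,4) | ant1:(1,0)->N->(0,0)
  grid max=1 at (0,0)

(0,4) (0,0)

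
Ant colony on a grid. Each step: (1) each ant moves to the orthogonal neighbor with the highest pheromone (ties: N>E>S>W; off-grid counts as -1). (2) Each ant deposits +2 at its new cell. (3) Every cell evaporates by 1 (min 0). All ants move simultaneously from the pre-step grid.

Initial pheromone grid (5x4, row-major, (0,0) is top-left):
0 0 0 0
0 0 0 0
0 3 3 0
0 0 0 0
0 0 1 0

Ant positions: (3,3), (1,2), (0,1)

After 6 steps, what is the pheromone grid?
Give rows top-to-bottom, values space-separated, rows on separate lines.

After step 1: ants at (2,3),(2,2),(0,2)
  0 0 1 0
  0 0 0 0
  0 2 4 1
  0 0 0 0
  0 0 0 0
After step 2: ants at (2,2),(2,1),(0,3)
  0 0 0 1
  0 0 0 0
  0 3 5 0
  0 0 0 0
  0 0 0 0
After step 3: ants at (2,1),(2,2),(1,3)
  0 0 0 0
  0 0 0 1
  0 4 6 0
  0 0 0 0
  0 0 0 0
After step 4: ants at (2,2),(2,1),(0,3)
  0 0 0 1
  0 0 0 0
  0 5 7 0
  0 0 0 0
  0 0 0 0
After step 5: ants at (2,1),(2,2),(1,3)
  0 0 0 0
  0 0 0 1
  0 6 8 0
  0 0 0 0
  0 0 0 0
After step 6: ants at (2,2),(2,1),(0,3)
  0 0 0 1
  0 0 0 0
  0 7 9 0
  0 0 0 0
  0 0 0 0

0 0 0 1
0 0 0 0
0 7 9 0
0 0 0 0
0 0 0 0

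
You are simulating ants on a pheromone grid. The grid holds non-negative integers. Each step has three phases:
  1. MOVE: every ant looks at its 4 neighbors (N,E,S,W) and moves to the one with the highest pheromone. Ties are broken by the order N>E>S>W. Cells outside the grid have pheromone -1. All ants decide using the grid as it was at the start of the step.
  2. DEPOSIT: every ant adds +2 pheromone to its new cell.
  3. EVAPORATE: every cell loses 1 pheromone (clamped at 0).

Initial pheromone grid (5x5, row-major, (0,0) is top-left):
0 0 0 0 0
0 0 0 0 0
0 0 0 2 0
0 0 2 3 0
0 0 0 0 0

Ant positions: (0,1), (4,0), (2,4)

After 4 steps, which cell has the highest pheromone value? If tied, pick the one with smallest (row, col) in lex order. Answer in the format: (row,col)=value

Answer: (3,3)=3

Derivation:
Step 1: ant0:(0,1)->E->(0,2) | ant1:(4,0)->N->(3,0) | ant2:(2,4)->W->(2,3)
  grid max=3 at (2,3)
Step 2: ant0:(0,2)->E->(0,3) | ant1:(3,0)->N->(2,0) | ant2:(2,3)->S->(3,3)
  grid max=3 at (3,3)
Step 3: ant0:(0,3)->E->(0,4) | ant1:(2,0)->N->(1,0) | ant2:(3,3)->N->(2,3)
  grid max=3 at (2,3)
Step 4: ant0:(0,4)->S->(1,4) | ant1:(1,0)->N->(0,0) | ant2:(2,3)->S->(3,3)
  grid max=3 at (3,3)
Final grid:
  1 0 0 0 0
  0 0 0 0 1
  0 0 0 2 0
  0 0 0 3 0
  0 0 0 0 0
Max pheromone 3 at (3,3)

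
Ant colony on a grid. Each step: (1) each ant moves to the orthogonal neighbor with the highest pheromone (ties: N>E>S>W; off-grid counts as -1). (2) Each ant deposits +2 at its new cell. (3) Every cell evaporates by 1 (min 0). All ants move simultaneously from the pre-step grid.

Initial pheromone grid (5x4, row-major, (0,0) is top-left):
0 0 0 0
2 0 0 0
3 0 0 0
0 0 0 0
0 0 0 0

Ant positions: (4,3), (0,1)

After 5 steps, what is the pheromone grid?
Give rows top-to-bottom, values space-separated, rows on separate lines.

After step 1: ants at (3,3),(0,2)
  0 0 1 0
  1 0 0 0
  2 0 0 0
  0 0 0 1
  0 0 0 0
After step 2: ants at (2,3),(0,3)
  0 0 0 1
  0 0 0 0
  1 0 0 1
  0 0 0 0
  0 0 0 0
After step 3: ants at (1,3),(1,3)
  0 0 0 0
  0 0 0 3
  0 0 0 0
  0 0 0 0
  0 0 0 0
After step 4: ants at (0,3),(0,3)
  0 0 0 3
  0 0 0 2
  0 0 0 0
  0 0 0 0
  0 0 0 0
After step 5: ants at (1,3),(1,3)
  0 0 0 2
  0 0 0 5
  0 0 0 0
  0 0 0 0
  0 0 0 0

0 0 0 2
0 0 0 5
0 0 0 0
0 0 0 0
0 0 0 0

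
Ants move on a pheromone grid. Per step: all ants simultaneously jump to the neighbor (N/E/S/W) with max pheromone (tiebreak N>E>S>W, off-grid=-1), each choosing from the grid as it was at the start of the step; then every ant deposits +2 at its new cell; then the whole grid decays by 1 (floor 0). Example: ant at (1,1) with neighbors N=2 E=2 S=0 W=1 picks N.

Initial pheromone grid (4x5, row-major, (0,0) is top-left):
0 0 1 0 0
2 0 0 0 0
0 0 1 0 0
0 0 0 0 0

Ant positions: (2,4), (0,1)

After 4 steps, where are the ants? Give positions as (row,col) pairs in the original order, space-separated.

Step 1: ant0:(2,4)->N->(1,4) | ant1:(0,1)->E->(0,2)
  grid max=2 at (0,2)
Step 2: ant0:(1,4)->N->(0,4) | ant1:(0,2)->E->(0,3)
  grid max=1 at (0,2)
Step 3: ant0:(0,4)->W->(0,3) | ant1:(0,3)->E->(0,4)
  grid max=2 at (0,3)
Step 4: ant0:(0,3)->E->(0,4) | ant1:(0,4)->W->(0,3)
  grid max=3 at (0,3)

(0,4) (0,3)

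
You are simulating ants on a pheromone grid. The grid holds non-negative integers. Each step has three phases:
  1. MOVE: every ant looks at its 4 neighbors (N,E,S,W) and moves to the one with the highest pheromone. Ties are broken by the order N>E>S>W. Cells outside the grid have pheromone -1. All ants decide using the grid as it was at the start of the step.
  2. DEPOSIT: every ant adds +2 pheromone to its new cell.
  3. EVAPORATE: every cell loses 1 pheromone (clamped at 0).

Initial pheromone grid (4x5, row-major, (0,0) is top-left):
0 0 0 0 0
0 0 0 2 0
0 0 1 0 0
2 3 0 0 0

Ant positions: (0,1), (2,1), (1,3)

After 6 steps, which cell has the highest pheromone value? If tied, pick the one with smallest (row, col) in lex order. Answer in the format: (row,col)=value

Answer: (0,3)=6

Derivation:
Step 1: ant0:(0,1)->E->(0,2) | ant1:(2,1)->S->(3,1) | ant2:(1,3)->N->(0,3)
  grid max=4 at (3,1)
Step 2: ant0:(0,2)->E->(0,3) | ant1:(3,1)->W->(3,0) | ant2:(0,3)->S->(1,3)
  grid max=3 at (3,1)
Step 3: ant0:(0,3)->S->(1,3) | ant1:(3,0)->E->(3,1) | ant2:(1,3)->N->(0,3)
  grid max=4 at (3,1)
Step 4: ant0:(1,3)->N->(0,3) | ant1:(3,1)->W->(3,0) | ant2:(0,3)->S->(1,3)
  grid max=4 at (0,3)
Step 5: ant0:(0,3)->S->(1,3) | ant1:(3,0)->E->(3,1) | ant2:(1,3)->N->(0,3)
  grid max=5 at (0,3)
Step 6: ant0:(1,3)->N->(0,3) | ant1:(3,1)->W->(3,0) | ant2:(0,3)->S->(1,3)
  grid max=6 at (0,3)
Final grid:
  0 0 0 6 0
  0 0 0 6 0
  0 0 0 0 0
  2 3 0 0 0
Max pheromone 6 at (0,3)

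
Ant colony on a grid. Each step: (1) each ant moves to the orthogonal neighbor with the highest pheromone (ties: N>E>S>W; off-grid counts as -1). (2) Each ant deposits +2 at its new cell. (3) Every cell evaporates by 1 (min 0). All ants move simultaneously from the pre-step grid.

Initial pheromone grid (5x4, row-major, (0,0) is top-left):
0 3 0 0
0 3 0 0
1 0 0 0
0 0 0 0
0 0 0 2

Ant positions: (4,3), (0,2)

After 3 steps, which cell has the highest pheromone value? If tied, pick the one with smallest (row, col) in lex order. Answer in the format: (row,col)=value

Step 1: ant0:(4,3)->N->(3,3) | ant1:(0,2)->W->(0,1)
  grid max=4 at (0,1)
Step 2: ant0:(3,3)->S->(4,3) | ant1:(0,1)->S->(1,1)
  grid max=3 at (0,1)
Step 3: ant0:(4,3)->N->(3,3) | ant1:(1,1)->N->(0,1)
  grid max=4 at (0,1)
Final grid:
  0 4 0 0
  0 2 0 0
  0 0 0 0
  0 0 0 1
  0 0 0 1
Max pheromone 4 at (0,1)

Answer: (0,1)=4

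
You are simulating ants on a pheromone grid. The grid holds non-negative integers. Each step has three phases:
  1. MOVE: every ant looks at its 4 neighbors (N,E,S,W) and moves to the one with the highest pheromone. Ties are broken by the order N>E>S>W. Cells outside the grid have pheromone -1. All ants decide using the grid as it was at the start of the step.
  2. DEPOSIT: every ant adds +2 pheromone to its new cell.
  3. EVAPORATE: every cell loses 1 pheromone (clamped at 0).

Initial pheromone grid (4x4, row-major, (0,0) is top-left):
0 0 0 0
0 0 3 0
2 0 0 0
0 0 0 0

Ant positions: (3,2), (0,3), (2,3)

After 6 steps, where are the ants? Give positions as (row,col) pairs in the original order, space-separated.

Step 1: ant0:(3,2)->N->(2,2) | ant1:(0,3)->S->(1,3) | ant2:(2,3)->N->(1,3)
  grid max=3 at (1,3)
Step 2: ant0:(2,2)->N->(1,2) | ant1:(1,3)->W->(1,2) | ant2:(1,3)->W->(1,2)
  grid max=7 at (1,2)
Step 3: ant0:(1,2)->E->(1,3) | ant1:(1,2)->E->(1,3) | ant2:(1,2)->E->(1,3)
  grid max=7 at (1,3)
Step 4: ant0:(1,3)->W->(1,2) | ant1:(1,3)->W->(1,2) | ant2:(1,3)->W->(1,2)
  grid max=11 at (1,2)
Step 5: ant0:(1,2)->E->(1,3) | ant1:(1,2)->E->(1,3) | ant2:(1,2)->E->(1,3)
  grid max=11 at (1,3)
Step 6: ant0:(1,3)->W->(1,2) | ant1:(1,3)->W->(1,2) | ant2:(1,3)->W->(1,2)
  grid max=15 at (1,2)

(1,2) (1,2) (1,2)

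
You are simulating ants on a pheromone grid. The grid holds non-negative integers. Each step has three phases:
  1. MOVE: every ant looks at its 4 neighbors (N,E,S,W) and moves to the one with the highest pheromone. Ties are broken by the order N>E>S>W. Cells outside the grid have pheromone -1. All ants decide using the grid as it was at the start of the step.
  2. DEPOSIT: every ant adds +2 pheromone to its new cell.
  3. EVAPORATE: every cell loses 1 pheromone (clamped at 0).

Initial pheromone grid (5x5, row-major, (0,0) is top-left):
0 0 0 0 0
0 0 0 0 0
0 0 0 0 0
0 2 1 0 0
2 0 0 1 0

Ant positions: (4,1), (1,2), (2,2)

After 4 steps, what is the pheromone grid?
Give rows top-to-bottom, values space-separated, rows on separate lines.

After step 1: ants at (3,1),(0,2),(3,2)
  0 0 1 0 0
  0 0 0 0 0
  0 0 0 0 0
  0 3 2 0 0
  1 0 0 0 0
After step 2: ants at (3,2),(0,3),(3,1)
  0 0 0 1 0
  0 0 0 0 0
  0 0 0 0 0
  0 4 3 0 0
  0 0 0 0 0
After step 3: ants at (3,1),(0,4),(3,2)
  0 0 0 0 1
  0 0 0 0 0
  0 0 0 0 0
  0 5 4 0 0
  0 0 0 0 0
After step 4: ants at (3,2),(1,4),(3,1)
  0 0 0 0 0
  0 0 0 0 1
  0 0 0 0 0
  0 6 5 0 0
  0 0 0 0 0

0 0 0 0 0
0 0 0 0 1
0 0 0 0 0
0 6 5 0 0
0 0 0 0 0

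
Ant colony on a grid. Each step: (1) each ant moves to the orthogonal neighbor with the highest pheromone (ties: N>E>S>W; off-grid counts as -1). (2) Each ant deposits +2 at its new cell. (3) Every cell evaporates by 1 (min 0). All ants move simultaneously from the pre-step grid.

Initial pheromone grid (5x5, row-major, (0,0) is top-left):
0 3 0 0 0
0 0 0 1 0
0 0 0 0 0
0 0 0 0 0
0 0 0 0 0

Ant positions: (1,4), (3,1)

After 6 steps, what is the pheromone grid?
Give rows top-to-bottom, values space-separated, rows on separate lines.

After step 1: ants at (1,3),(2,1)
  0 2 0 0 0
  0 0 0 2 0
  0 1 0 0 0
  0 0 0 0 0
  0 0 0 0 0
After step 2: ants at (0,3),(1,1)
  0 1 0 1 0
  0 1 0 1 0
  0 0 0 0 0
  0 0 0 0 0
  0 0 0 0 0
After step 3: ants at (1,3),(0,1)
  0 2 0 0 0
  0 0 0 2 0
  0 0 0 0 0
  0 0 0 0 0
  0 0 0 0 0
After step 4: ants at (0,3),(0,2)
  0 1 1 1 0
  0 0 0 1 0
  0 0 0 0 0
  0 0 0 0 0
  0 0 0 0 0
After step 5: ants at (1,3),(0,3)
  0 0 0 2 0
  0 0 0 2 0
  0 0 0 0 0
  0 0 0 0 0
  0 0 0 0 0
After step 6: ants at (0,3),(1,3)
  0 0 0 3 0
  0 0 0 3 0
  0 0 0 0 0
  0 0 0 0 0
  0 0 0 0 0

0 0 0 3 0
0 0 0 3 0
0 0 0 0 0
0 0 0 0 0
0 0 0 0 0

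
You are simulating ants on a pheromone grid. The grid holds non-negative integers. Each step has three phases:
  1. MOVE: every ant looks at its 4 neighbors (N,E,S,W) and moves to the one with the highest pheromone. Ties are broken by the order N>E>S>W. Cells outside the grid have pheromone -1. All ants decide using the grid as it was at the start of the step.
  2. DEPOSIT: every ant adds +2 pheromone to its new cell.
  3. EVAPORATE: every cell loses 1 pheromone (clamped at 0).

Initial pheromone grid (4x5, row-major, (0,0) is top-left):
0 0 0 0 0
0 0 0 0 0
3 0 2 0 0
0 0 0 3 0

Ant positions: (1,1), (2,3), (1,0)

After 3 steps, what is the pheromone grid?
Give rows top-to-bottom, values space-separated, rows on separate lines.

After step 1: ants at (0,1),(3,3),(2,0)
  0 1 0 0 0
  0 0 0 0 0
  4 0 1 0 0
  0 0 0 4 0
After step 2: ants at (0,2),(2,3),(1,0)
  0 0 1 0 0
  1 0 0 0 0
  3 0 0 1 0
  0 0 0 3 0
After step 3: ants at (0,3),(3,3),(2,0)
  0 0 0 1 0
  0 0 0 0 0
  4 0 0 0 0
  0 0 0 4 0

0 0 0 1 0
0 0 0 0 0
4 0 0 0 0
0 0 0 4 0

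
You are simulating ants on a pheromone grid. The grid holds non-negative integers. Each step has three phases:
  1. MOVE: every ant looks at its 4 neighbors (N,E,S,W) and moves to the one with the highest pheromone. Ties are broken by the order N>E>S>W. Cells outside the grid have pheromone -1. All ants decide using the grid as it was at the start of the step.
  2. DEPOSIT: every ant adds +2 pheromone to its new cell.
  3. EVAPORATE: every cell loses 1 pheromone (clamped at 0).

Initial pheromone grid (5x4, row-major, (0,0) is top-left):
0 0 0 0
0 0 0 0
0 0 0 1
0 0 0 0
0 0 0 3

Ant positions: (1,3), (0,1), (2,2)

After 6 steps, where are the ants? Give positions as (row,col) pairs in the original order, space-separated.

Step 1: ant0:(1,3)->S->(2,3) | ant1:(0,1)->E->(0,2) | ant2:(2,2)->E->(2,3)
  grid max=4 at (2,3)
Step 2: ant0:(2,3)->N->(1,3) | ant1:(0,2)->E->(0,3) | ant2:(2,3)->N->(1,3)
  grid max=3 at (1,3)
Step 3: ant0:(1,3)->S->(2,3) | ant1:(0,3)->S->(1,3) | ant2:(1,3)->S->(2,3)
  grid max=6 at (2,3)
Step 4: ant0:(2,3)->N->(1,3) | ant1:(1,3)->S->(2,3) | ant2:(2,3)->N->(1,3)
  grid max=7 at (1,3)
Step 5: ant0:(1,3)->S->(2,3) | ant1:(2,3)->N->(1,3) | ant2:(1,3)->S->(2,3)
  grid max=10 at (2,3)
Step 6: ant0:(2,3)->N->(1,3) | ant1:(1,3)->S->(2,3) | ant2:(2,3)->N->(1,3)
  grid max=11 at (1,3)

(1,3) (2,3) (1,3)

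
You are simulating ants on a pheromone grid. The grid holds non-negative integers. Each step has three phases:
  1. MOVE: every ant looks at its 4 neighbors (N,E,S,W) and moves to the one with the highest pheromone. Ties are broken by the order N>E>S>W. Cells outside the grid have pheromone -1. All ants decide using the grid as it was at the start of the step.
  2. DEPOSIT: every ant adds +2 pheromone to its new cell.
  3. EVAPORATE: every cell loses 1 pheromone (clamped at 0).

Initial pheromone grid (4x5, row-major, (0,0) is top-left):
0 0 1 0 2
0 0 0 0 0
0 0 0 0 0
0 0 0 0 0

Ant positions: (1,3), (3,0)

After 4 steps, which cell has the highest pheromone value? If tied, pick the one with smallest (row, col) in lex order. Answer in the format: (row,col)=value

Answer: (0,4)=2

Derivation:
Step 1: ant0:(1,3)->N->(0,3) | ant1:(3,0)->N->(2,0)
  grid max=1 at (0,3)
Step 2: ant0:(0,3)->E->(0,4) | ant1:(2,0)->N->(1,0)
  grid max=2 at (0,4)
Step 3: ant0:(0,4)->S->(1,4) | ant1:(1,0)->N->(0,0)
  grid max=1 at (0,0)
Step 4: ant0:(1,4)->N->(0,4) | ant1:(0,0)->E->(0,1)
  grid max=2 at (0,4)
Final grid:
  0 1 0 0 2
  0 0 0 0 0
  0 0 0 0 0
  0 0 0 0 0
Max pheromone 2 at (0,4)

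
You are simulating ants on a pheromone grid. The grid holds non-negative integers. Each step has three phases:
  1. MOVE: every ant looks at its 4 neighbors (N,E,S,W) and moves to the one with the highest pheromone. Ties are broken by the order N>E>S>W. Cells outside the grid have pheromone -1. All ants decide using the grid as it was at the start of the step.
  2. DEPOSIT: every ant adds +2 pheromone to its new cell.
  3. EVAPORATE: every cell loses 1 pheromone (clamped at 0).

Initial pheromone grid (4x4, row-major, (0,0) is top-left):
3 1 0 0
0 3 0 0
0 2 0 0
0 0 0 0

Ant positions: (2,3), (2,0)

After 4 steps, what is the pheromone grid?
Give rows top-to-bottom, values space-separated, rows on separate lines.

After step 1: ants at (1,3),(2,1)
  2 0 0 0
  0 2 0 1
  0 3 0 0
  0 0 0 0
After step 2: ants at (0,3),(1,1)
  1 0 0 1
  0 3 0 0
  0 2 0 0
  0 0 0 0
After step 3: ants at (1,3),(2,1)
  0 0 0 0
  0 2 0 1
  0 3 0 0
  0 0 0 0
After step 4: ants at (0,3),(1,1)
  0 0 0 1
  0 3 0 0
  0 2 0 0
  0 0 0 0

0 0 0 1
0 3 0 0
0 2 0 0
0 0 0 0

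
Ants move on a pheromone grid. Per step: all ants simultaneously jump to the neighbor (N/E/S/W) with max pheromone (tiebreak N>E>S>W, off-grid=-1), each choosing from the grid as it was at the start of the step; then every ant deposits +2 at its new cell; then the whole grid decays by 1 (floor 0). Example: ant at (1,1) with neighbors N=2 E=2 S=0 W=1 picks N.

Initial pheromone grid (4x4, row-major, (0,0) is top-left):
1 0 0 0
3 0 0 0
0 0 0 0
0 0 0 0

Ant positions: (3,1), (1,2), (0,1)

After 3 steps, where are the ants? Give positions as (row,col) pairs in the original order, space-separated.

Step 1: ant0:(3,1)->N->(2,1) | ant1:(1,2)->N->(0,2) | ant2:(0,1)->W->(0,0)
  grid max=2 at (0,0)
Step 2: ant0:(2,1)->N->(1,1) | ant1:(0,2)->E->(0,3) | ant2:(0,0)->S->(1,0)
  grid max=3 at (1,0)
Step 3: ant0:(1,1)->W->(1,0) | ant1:(0,3)->S->(1,3) | ant2:(1,0)->N->(0,0)
  grid max=4 at (1,0)

(1,0) (1,3) (0,0)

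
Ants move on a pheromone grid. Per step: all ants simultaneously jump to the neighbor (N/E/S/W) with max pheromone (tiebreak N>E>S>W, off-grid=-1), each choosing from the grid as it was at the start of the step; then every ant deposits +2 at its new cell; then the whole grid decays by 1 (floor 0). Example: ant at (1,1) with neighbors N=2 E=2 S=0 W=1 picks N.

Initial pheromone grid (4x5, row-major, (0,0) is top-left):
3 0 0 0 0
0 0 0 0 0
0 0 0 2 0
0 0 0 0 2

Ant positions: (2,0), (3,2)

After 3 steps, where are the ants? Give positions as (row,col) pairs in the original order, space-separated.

Step 1: ant0:(2,0)->N->(1,0) | ant1:(3,2)->N->(2,2)
  grid max=2 at (0,0)
Step 2: ant0:(1,0)->N->(0,0) | ant1:(2,2)->E->(2,3)
  grid max=3 at (0,0)
Step 3: ant0:(0,0)->E->(0,1) | ant1:(2,3)->N->(1,3)
  grid max=2 at (0,0)

(0,1) (1,3)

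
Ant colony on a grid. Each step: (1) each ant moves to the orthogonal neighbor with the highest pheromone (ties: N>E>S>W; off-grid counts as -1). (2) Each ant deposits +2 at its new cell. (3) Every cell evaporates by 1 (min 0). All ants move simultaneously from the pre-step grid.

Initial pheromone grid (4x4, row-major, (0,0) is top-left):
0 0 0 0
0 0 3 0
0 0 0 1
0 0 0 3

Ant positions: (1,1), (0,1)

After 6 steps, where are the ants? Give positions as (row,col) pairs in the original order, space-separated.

Step 1: ant0:(1,1)->E->(1,2) | ant1:(0,1)->E->(0,2)
  grid max=4 at (1,2)
Step 2: ant0:(1,2)->N->(0,2) | ant1:(0,2)->S->(1,2)
  grid max=5 at (1,2)
Step 3: ant0:(0,2)->S->(1,2) | ant1:(1,2)->N->(0,2)
  grid max=6 at (1,2)
Step 4: ant0:(1,2)->N->(0,2) | ant1:(0,2)->S->(1,2)
  grid max=7 at (1,2)
Step 5: ant0:(0,2)->S->(1,2) | ant1:(1,2)->N->(0,2)
  grid max=8 at (1,2)
Step 6: ant0:(1,2)->N->(0,2) | ant1:(0,2)->S->(1,2)
  grid max=9 at (1,2)

(0,2) (1,2)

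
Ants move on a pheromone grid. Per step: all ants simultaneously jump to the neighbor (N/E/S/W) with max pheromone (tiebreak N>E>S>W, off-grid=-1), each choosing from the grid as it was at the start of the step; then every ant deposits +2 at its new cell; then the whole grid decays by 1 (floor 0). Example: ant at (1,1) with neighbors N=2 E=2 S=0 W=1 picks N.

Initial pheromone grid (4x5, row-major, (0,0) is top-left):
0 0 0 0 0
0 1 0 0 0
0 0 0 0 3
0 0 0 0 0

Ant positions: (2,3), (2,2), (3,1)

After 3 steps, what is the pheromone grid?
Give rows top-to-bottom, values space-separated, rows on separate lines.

After step 1: ants at (2,4),(1,2),(2,1)
  0 0 0 0 0
  0 0 1 0 0
  0 1 0 0 4
  0 0 0 0 0
After step 2: ants at (1,4),(0,2),(1,1)
  0 0 1 0 0
  0 1 0 0 1
  0 0 0 0 3
  0 0 0 0 0
After step 3: ants at (2,4),(0,3),(0,1)
  0 1 0 1 0
  0 0 0 0 0
  0 0 0 0 4
  0 0 0 0 0

0 1 0 1 0
0 0 0 0 0
0 0 0 0 4
0 0 0 0 0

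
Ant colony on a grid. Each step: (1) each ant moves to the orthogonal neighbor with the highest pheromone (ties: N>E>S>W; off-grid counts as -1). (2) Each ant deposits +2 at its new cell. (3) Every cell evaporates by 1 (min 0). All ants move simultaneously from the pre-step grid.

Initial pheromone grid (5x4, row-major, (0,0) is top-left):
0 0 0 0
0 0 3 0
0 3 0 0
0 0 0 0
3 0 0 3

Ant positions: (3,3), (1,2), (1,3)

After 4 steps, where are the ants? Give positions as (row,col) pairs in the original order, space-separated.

Step 1: ant0:(3,3)->S->(4,3) | ant1:(1,2)->N->(0,2) | ant2:(1,3)->W->(1,2)
  grid max=4 at (1,2)
Step 2: ant0:(4,3)->N->(3,3) | ant1:(0,2)->S->(1,2) | ant2:(1,2)->N->(0,2)
  grid max=5 at (1,2)
Step 3: ant0:(3,3)->S->(4,3) | ant1:(1,2)->N->(0,2) | ant2:(0,2)->S->(1,2)
  grid max=6 at (1,2)
Step 4: ant0:(4,3)->N->(3,3) | ant1:(0,2)->S->(1,2) | ant2:(1,2)->N->(0,2)
  grid max=7 at (1,2)

(3,3) (1,2) (0,2)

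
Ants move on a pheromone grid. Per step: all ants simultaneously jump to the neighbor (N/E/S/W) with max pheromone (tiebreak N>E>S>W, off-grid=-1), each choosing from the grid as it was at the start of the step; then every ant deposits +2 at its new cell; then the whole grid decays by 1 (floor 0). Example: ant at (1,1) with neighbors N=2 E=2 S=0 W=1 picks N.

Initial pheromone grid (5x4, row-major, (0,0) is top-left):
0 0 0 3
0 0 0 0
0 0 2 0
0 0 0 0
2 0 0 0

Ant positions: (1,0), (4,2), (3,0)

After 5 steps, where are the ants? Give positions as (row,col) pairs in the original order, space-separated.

Step 1: ant0:(1,0)->N->(0,0) | ant1:(4,2)->N->(3,2) | ant2:(3,0)->S->(4,0)
  grid max=3 at (4,0)
Step 2: ant0:(0,0)->E->(0,1) | ant1:(3,2)->N->(2,2) | ant2:(4,0)->N->(3,0)
  grid max=2 at (2,2)
Step 3: ant0:(0,1)->E->(0,2) | ant1:(2,2)->N->(1,2) | ant2:(3,0)->S->(4,0)
  grid max=3 at (4,0)
Step 4: ant0:(0,2)->S->(1,2) | ant1:(1,2)->N->(0,2) | ant2:(4,0)->N->(3,0)
  grid max=2 at (0,2)
Step 5: ant0:(1,2)->N->(0,2) | ant1:(0,2)->S->(1,2) | ant2:(3,0)->S->(4,0)
  grid max=3 at (0,2)

(0,2) (1,2) (4,0)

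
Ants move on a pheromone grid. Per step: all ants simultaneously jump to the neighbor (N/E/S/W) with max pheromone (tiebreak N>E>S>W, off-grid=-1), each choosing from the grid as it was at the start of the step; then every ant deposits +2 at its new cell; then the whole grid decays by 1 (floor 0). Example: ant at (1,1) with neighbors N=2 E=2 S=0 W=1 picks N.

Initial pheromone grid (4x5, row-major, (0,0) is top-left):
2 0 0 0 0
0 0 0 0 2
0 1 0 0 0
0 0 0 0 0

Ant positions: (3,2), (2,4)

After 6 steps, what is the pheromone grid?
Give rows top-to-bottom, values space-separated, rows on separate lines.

After step 1: ants at (2,2),(1,4)
  1 0 0 0 0
  0 0 0 0 3
  0 0 1 0 0
  0 0 0 0 0
After step 2: ants at (1,2),(0,4)
  0 0 0 0 1
  0 0 1 0 2
  0 0 0 0 0
  0 0 0 0 0
After step 3: ants at (0,2),(1,4)
  0 0 1 0 0
  0 0 0 0 3
  0 0 0 0 0
  0 0 0 0 0
After step 4: ants at (0,3),(0,4)
  0 0 0 1 1
  0 0 0 0 2
  0 0 0 0 0
  0 0 0 0 0
After step 5: ants at (0,4),(1,4)
  0 0 0 0 2
  0 0 0 0 3
  0 0 0 0 0
  0 0 0 0 0
After step 6: ants at (1,4),(0,4)
  0 0 0 0 3
  0 0 0 0 4
  0 0 0 0 0
  0 0 0 0 0

0 0 0 0 3
0 0 0 0 4
0 0 0 0 0
0 0 0 0 0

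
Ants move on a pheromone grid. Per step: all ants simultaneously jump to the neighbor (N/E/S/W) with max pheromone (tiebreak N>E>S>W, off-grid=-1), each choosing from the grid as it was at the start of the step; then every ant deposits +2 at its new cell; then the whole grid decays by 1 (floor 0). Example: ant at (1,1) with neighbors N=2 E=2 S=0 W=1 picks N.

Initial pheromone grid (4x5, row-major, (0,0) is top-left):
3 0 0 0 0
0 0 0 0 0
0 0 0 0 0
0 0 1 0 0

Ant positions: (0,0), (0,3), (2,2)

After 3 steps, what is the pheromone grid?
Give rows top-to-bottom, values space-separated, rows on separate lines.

After step 1: ants at (0,1),(0,4),(3,2)
  2 1 0 0 1
  0 0 0 0 0
  0 0 0 0 0
  0 0 2 0 0
After step 2: ants at (0,0),(1,4),(2,2)
  3 0 0 0 0
  0 0 0 0 1
  0 0 1 0 0
  0 0 1 0 0
After step 3: ants at (0,1),(0,4),(3,2)
  2 1 0 0 1
  0 0 0 0 0
  0 0 0 0 0
  0 0 2 0 0

2 1 0 0 1
0 0 0 0 0
0 0 0 0 0
0 0 2 0 0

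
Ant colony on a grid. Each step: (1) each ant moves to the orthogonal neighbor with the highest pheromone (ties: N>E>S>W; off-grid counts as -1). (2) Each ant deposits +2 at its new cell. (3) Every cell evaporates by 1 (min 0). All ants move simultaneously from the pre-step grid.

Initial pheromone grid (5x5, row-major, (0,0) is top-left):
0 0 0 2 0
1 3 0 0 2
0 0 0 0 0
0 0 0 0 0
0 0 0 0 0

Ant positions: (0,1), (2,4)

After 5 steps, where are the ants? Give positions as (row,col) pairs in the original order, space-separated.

Step 1: ant0:(0,1)->S->(1,1) | ant1:(2,4)->N->(1,4)
  grid max=4 at (1,1)
Step 2: ant0:(1,1)->N->(0,1) | ant1:(1,4)->N->(0,4)
  grid max=3 at (1,1)
Step 3: ant0:(0,1)->S->(1,1) | ant1:(0,4)->S->(1,4)
  grid max=4 at (1,1)
Step 4: ant0:(1,1)->N->(0,1) | ant1:(1,4)->N->(0,4)
  grid max=3 at (1,1)
Step 5: ant0:(0,1)->S->(1,1) | ant1:(0,4)->S->(1,4)
  grid max=4 at (1,1)

(1,1) (1,4)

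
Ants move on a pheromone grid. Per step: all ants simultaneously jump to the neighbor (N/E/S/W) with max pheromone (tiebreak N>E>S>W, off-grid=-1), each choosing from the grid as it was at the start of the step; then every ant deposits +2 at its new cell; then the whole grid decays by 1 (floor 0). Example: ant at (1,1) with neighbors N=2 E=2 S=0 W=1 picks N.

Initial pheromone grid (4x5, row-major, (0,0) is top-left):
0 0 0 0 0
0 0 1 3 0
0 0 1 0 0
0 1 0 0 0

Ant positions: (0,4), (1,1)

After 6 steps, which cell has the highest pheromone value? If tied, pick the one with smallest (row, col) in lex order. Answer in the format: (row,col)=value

Step 1: ant0:(0,4)->S->(1,4) | ant1:(1,1)->E->(1,2)
  grid max=2 at (1,2)
Step 2: ant0:(1,4)->W->(1,3) | ant1:(1,2)->E->(1,3)
  grid max=5 at (1,3)
Step 3: ant0:(1,3)->W->(1,2) | ant1:(1,3)->W->(1,2)
  grid max=4 at (1,2)
Step 4: ant0:(1,2)->E->(1,3) | ant1:(1,2)->E->(1,3)
  grid max=7 at (1,3)
Step 5: ant0:(1,3)->W->(1,2) | ant1:(1,3)->W->(1,2)
  grid max=6 at (1,2)
Step 6: ant0:(1,2)->E->(1,3) | ant1:(1,2)->E->(1,3)
  grid max=9 at (1,3)
Final grid:
  0 0 0 0 0
  0 0 5 9 0
  0 0 0 0 0
  0 0 0 0 0
Max pheromone 9 at (1,3)

Answer: (1,3)=9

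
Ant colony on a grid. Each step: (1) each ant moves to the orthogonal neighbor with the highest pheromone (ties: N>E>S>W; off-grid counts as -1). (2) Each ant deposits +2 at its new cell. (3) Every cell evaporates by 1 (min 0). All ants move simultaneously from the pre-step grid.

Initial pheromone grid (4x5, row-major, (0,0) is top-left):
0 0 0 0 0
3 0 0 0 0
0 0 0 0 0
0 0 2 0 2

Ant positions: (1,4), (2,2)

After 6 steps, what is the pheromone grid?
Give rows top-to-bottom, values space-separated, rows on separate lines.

After step 1: ants at (0,4),(3,2)
  0 0 0 0 1
  2 0 0 0 0
  0 0 0 0 0
  0 0 3 0 1
After step 2: ants at (1,4),(2,2)
  0 0 0 0 0
  1 0 0 0 1
  0 0 1 0 0
  0 0 2 0 0
After step 3: ants at (0,4),(3,2)
  0 0 0 0 1
  0 0 0 0 0
  0 0 0 0 0
  0 0 3 0 0
After step 4: ants at (1,4),(2,2)
  0 0 0 0 0
  0 0 0 0 1
  0 0 1 0 0
  0 0 2 0 0
After step 5: ants at (0,4),(3,2)
  0 0 0 0 1
  0 0 0 0 0
  0 0 0 0 0
  0 0 3 0 0
After step 6: ants at (1,4),(2,2)
  0 0 0 0 0
  0 0 0 0 1
  0 0 1 0 0
  0 0 2 0 0

0 0 0 0 0
0 0 0 0 1
0 0 1 0 0
0 0 2 0 0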